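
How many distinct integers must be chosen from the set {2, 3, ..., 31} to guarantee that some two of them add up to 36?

18

A set avoiding the sum 36 can contain at most one of each pair {x, 36−x}, plus the 4 elements whose complement lies outside the range or equal to its own complement.
The integers 2, …, 18 (17 of them) are such a set: any two sum to at least 2+3 = 5 and at most 17+18 = 35 < 36.
Any 18th integer completes one of the 13 pairs, so 18 choices force a sum of 36.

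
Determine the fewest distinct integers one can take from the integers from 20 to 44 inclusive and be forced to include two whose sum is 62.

15

Group the elements by complementary pair {x, 62−x}: {20,42}, {21,41}, {22,40}, …, giving 11 two-element pairs, the single value 31 (it cannot pair with itself since the integers are distinct), and 2 integers whose partner 62−x falls outside [20,44].
Treating each of those 14 groups as a pigeonhole, one can pick one integer per group — 14 integers — with no two summing to 62.
The 15th integer lands in an occupied pair, forcing a sum of 62.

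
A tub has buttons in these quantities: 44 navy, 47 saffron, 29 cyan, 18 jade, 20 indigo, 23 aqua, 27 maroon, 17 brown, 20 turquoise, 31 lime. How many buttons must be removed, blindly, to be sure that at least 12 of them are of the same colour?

By the pigeonhole principle, the 10 colours are the holes; the buttons drawn are the pigeons.
To avoid 12 of any one colour, the worst case takes at most 11 of each colour.
That gives 11 + 11 + 11 + 11 + 11 + 11 + 11 + 11 + 11 + 11 = 110 buttons with no colour reaching 12.
The next button forces some colour to 12, so 110 + 1 = 111.

111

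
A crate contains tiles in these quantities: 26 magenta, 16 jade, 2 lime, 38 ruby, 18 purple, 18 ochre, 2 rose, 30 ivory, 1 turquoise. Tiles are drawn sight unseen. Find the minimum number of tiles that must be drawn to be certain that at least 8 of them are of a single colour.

An adversary could hand out at most 7 tiles per colour (lime, rose, turquoise run out sooner): 7 + 7 + 2 + 7 + 7 + 7 + 2 + 7 + 1 = 47 tiles and still no colour has 8.
Pigeonhole: one more tile lands in a colour already at 7, so 48 draws are enough and 47 are not.

48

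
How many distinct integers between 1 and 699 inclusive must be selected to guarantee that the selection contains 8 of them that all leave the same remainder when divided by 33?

232

The 33 residue classes mod 33 are the pigeonholes.
With 231 integers one could put 7 in each residue class and have no class reach 8.
The 232nd integer pushes some class to 8, so 33·7 + 1 = 232.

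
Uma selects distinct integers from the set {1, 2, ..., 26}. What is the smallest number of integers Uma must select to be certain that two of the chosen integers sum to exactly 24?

16

Group the elements by complementary pair {x, 24−x}: {1,23}, {2,22}, {3,21}, …, giving 11 two-element pairs; the single value 12 (it cannot pair with itself since the integers are distinct); and 3 integers whose partner 24−x falls outside [1,26].
Treating each of those 15 groups as a pigeonhole, one can pick one integer per group — 15 integers — with no two summing to 24.
The 16th integer lands in an occupied pair, forcing a sum of 24.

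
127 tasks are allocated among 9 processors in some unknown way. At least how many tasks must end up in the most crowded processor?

15

By the pigeonhole principle, the 9 processors are the holes and the 127 tasks are the pigeons.
If every processor held at most 14 tasks, the total would be at most 9 × 14 = 126, which is less than 127.
So some processor holds at least ⌈127/9⌉ = 15 tasks.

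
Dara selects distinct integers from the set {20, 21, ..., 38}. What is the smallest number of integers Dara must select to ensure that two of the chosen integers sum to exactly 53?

A set avoiding the sum 53 can contain at most one of each pair {x, 53−x}, plus the 5 elements whose complement lies outside the range.
The integers 27, …, 38 (12 of them) are such a set: any two sum to at least 27+28 = 55 > 53.
By the pigeonhole principle, any 13th integer completes one of the 7 pairs, so 13 choices force a sum of 53.

13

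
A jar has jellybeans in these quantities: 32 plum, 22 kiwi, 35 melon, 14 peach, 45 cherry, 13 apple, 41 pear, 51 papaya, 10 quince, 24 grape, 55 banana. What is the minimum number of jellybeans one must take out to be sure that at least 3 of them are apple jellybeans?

332

In the worst case for collecting apple jellybeans, every non-apple jellybean comes out first.
There are 32 + 22 + 35 + 14 + 45 + 41 + 51 + 10 + 24 + 55 = 329 non-apple jellybeans altogether.
After those, each further jellybean must be apple, so 329 + 3 = 332 draws guarantee 3 apple jellybeans.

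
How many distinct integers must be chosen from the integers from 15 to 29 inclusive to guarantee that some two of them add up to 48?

11

A set avoiding the sum 48 can contain at most one of each pair {x, 48−x}, plus the 5 elements whose complement lies outside the range or equal to its own complement.
The integers 15, …, 24 (10 of them) are such a set: any two sum to at least 15+16 = 31 and at most 23+24 = 47 < 48.
Any 11th integer completes one of the 5 pairs, so 11 choices force a sum of 48.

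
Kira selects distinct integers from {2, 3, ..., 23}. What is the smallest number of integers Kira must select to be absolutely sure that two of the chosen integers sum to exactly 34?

Group the elements by complementary pair {x, 34−x}: {11,23}, {12,22}, {13,21}, …, giving 6 two-element pairs, the single value 17 (it cannot pair with itself since the integers are distinct), and 9 integers whose partner 34−x falls outside [2,23].
Treating each of those 16 groups as a pigeonhole, one can pick one integer per group — 16 integers — with no two summing to 34.
The 17th integer lands in an occupied pair, forcing a sum of 34.

17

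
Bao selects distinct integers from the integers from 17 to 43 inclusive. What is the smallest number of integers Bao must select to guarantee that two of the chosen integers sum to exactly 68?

19

Two chosen integers sum to 68 exactly when both halves of some pair {x, 68−x} with 25 ≤ x ≤ 68−x ≤ 43 are chosen — 9 such pairs.
The remaining 9 elements (those with no distinct partner in range) can never complete a 68-sum, so the worst case takes all of them and one from each pair: 9 + 9 = 18.
The 19th integer has to be the second member of some pair, so 18 + 1 = 19.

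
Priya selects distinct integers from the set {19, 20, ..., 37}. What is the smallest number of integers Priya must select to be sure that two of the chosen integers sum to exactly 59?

A set avoiding the sum 59 can contain at most one of each pair {x, 59−x}, plus the 3 elements whose complement lies outside the range.
The integers 19, …, 29 (11 of them) are such a set: any two sum to at least 19+20 = 39 and at most 28+29 = 57 < 59.
Any 12th integer completes one of the 8 pairs, so 12 choices force a sum of 59.

12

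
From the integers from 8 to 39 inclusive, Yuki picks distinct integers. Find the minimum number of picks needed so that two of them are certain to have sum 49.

18

Two chosen integers sum to 49 exactly when both halves of some pair {x, 49−x} with 10 ≤ x ≤ 49−x ≤ 39 are chosen — 15 such pairs.
The remaining 2 elements (those with no distinct partner in range) can never complete a 49-sum, so the worst case takes all of them and one from each pair: 2 + 15 = 17.
The 18th integer has to be the second member of some pair, so 17 + 1 = 18.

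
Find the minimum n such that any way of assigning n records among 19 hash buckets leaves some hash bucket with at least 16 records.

286

With 285 records one could put exactly 15 in each of the 19 hash buckets, and no hash bucket would reach 16.
By the pigeonhole principle, one more record must land in a hash bucket that already has 15, giving it 16.
So 19 × 15 + 1 = 286 records are required.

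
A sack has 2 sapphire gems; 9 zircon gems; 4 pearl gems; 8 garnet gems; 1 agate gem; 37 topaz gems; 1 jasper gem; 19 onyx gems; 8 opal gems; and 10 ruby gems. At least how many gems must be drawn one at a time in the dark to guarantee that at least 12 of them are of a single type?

66

An adversary could hand out at most 11 gems per type (8 types run out sooner): 2 + 9 + 4 + 8 + 1 + 11 + 1 + 11 + 8 + 10 = 65 gems and still no type has 12.
One more gem lands in a type already at 11, so 66 draws are enough and 65 are not.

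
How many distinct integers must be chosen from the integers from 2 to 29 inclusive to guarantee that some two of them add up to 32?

16

Group the elements by complementary pair {x, 32−x}: {3,29}, {4,28}, {5,27}, …, giving 13 two-element pairs; the single value 16 (it cannot pair with itself since the integers are distinct); and 1 integer whose partner 32−x falls outside [2,29].
Treating each of those 15 groups as a pigeonhole, one can pick one integer per group — 15 integers — with no two summing to 32.
The 16th integer lands in an occupied pair, forcing a sum of 32.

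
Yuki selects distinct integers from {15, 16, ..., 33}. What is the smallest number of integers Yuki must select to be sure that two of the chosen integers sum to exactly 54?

Group the elements by complementary pair {x, 54−x}: {21,33}, {22,32}, {23,31}, …, giving 6 two-element pairs; the single value 27 (it cannot pair with itself since the integers are distinct); and 6 integers whose partner 54−x falls outside [15,33].
Treating each of those 13 groups as a pigeonhole, one can pick one integer per group — 13 integers — with no two summing to 54.
The 14th integer lands in an occupied pair, forcing a sum of 54.

14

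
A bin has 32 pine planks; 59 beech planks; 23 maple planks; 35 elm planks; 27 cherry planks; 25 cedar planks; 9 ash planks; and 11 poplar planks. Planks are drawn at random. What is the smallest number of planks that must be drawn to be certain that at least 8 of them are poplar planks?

In the worst case for collecting poplar planks, every non-poplar plank comes out first.
There are 32 + 59 + 23 + 35 + 27 + 25 + 9 = 210 non-poplar planks altogether.
After those, each further plank must be poplar, so 210 + 8 = 218 draws guarantee 8 poplar planks.

218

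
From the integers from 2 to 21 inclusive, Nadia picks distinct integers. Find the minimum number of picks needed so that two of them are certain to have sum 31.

A set avoiding the sum 31 can contain at most one of each pair {x, 31−x}, plus the 8 elements whose complement lies outside the range.
The integers 2, …, 15 (14 of them) are such a set: any two sum to at least 2+3 = 5 and at most 14+15 = 29 < 31.
By pigeonhole, any 15th integer completes one of the 6 pairs, so 15 choices force a sum of 31.

15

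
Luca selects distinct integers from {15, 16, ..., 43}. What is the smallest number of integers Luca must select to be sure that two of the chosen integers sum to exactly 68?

21

Two chosen integers sum to 68 exactly when both halves of some pair {x, 68−x} with 25 ≤ x ≤ 68−x ≤ 43 are chosen — 9 such pairs.
The remaining 11 elements (those with no distinct partner in range) can never complete a 68-sum, so the worst case takes all of them and one from each pair: 11 + 9 = 20.
The 21st integer has to be the second member of some pair, so 20 + 1 = 21.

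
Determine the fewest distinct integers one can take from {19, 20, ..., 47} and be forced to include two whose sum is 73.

A set avoiding the sum 73 can contain at most one of each pair {x, 73−x}, plus the 7 elements whose complement lies outside the range.
The integers 19, …, 36 (18 of them) are such a set: any two sum to at least 19+20 = 39 and at most 35+36 = 71 < 73.
Any 19th integer completes one of the 11 pairs, so 19 choices force a sum of 73.

19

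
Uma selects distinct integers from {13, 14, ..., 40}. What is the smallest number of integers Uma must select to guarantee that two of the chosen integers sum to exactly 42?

21

Group the elements by complementary pair {x, 42−x}: {13,29}, {14,28}, {15,27}, …, giving 8 two-element pairs, the single value 21 (it cannot pair with itself since the integers are distinct), and 11 integers whose partner 42−x falls outside [13,40].
Treating each of those 20 groups as a pigeonhole, one can pick one integer per group — 20 integers — with no two summing to 42.
The 21st integer lands in an occupied pair, forcing a sum of 42.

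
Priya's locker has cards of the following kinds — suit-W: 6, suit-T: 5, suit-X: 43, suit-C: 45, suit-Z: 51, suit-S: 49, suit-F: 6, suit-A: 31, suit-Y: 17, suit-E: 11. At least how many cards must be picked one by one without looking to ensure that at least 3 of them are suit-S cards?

In the worst case for collecting suit-S cards, every non-suit-S card comes out first.
There are 6 + 5 + 43 + 45 + 51 + 6 + 31 + 17 + 11 = 215 non-suit-S cards altogether.
After those, each further card must be suit-S, so 215 + 3 = 218 draws guarantee 3 suit-S cards.

218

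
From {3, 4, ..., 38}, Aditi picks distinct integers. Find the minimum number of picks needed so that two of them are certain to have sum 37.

Two chosen integers sum to 37 exactly when both halves of some pair {x, 37−x} with 3 ≤ x ≤ 37−x ≤ 34 are chosen — 16 such pairs.
The remaining 4 elements (those with no distinct partner in range) can never complete a 37-sum, so the worst case takes all of them and one from each pair: 4 + 16 = 20.
The 21st integer has to be the second member of some pair, so 20 + 1 = 21.

21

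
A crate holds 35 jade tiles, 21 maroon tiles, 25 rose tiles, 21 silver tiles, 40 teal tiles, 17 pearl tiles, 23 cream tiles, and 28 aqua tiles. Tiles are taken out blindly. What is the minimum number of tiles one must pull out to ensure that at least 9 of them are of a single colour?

Pigeonhole: the 8 colours are the holes; the tiles drawn are the pigeons.
To avoid 9 of any one colour, the worst case takes at most 8 of each colour.
That gives 8 + 8 + 8 + 8 + 8 + 8 + 8 + 8 = 64 tiles with no colour reaching 9.
The next tile forces some colour to 9, so 64 + 1 = 65.

65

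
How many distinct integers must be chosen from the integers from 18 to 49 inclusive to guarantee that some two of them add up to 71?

19

A set avoiding the sum 71 can contain at most one of each pair {x, 71−x}, plus the 4 elements whose complement lies outside the range.
The integers 18, …, 35 (18 of them) are such a set: any two sum to at least 18+19 = 37 and at most 34+35 = 69 < 71.
Any 19th integer completes one of the 14 pairs, so 19 choices force a sum of 71.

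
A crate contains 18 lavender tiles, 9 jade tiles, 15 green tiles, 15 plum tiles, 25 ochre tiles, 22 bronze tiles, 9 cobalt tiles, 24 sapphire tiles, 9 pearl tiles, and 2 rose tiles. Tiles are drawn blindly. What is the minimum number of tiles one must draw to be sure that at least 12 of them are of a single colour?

By pigeonhole, put each drawn tile into a box by colour. The largest draw with every box below 12 takes min(count, 11) from each colour; colours with fewer than 11 contribute all they have.
Σ min(cᵢ, 11) = 11 + 9 + 11 + 11 + 11 + 11 + 9 + 11 + 9 + 2 = 95.
Draw number 95 + 1 = 96 must push one box to 12.

96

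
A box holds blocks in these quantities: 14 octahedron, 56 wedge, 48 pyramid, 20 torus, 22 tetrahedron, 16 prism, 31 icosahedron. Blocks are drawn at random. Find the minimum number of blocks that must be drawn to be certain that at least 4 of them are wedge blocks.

In the worst case for collecting wedge blocks, every non-wedge block comes out first.
There are 14 + 48 + 20 + 22 + 16 + 31 = 151 non-wedge blocks altogether.
After those, each further block must be wedge, so 151 + 4 = 155 draws guarantee 4 wedge blocks.

155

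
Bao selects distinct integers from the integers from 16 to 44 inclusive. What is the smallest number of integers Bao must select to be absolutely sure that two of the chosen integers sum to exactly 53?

19

Group the elements by complementary pair {x, 53−x}: {16,37}, {17,36}, {18,35}, …, giving 11 two-element pairs and 7 integers whose partner 53−x falls outside [16,44].
By the pigeonhole principle, treating each of those 18 groups as a pigeonhole, one can pick one integer per group — 18 integers — with no two summing to 53.
The 19th integer lands in an occupied pair, forcing a sum of 53.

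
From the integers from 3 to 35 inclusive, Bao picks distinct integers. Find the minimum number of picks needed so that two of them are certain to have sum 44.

21

A set avoiding the sum 44 can contain at most one of each pair {x, 44−x}, plus the 7 elements whose complement lies outside the range or equal to its own complement.
The integers 3, …, 22 (20 of them) are such a set: any two sum to at least 3+4 = 7 and at most 21+22 = 43 < 44.
By pigeonhole, any 21st integer completes one of the 13 pairs, so 21 choices force a sum of 44.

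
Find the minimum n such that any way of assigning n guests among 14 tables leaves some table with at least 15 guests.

With 196 guests one could put exactly 14 in each of the 14 tables, and no table would reach 15.
By the pigeonhole principle, one more guest must land in a table that already has 14, giving it 15.
So 14 × 14 + 1 = 197 guests are required.

197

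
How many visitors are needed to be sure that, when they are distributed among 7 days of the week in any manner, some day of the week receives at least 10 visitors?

With 63 visitors one could put exactly 9 in each of the 7 days of the week, and no day of the week would reach 10.
One more visitor must land in a day of the week that already has 9, giving it 10.
So 7 × 9 + 1 = 64 visitors are required.

64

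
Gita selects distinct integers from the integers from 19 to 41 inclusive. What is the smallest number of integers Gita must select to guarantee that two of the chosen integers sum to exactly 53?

Group the elements by complementary pair {x, 53−x}: {19,34}, {20,33}, {21,32}, …, giving 8 two-element pairs and 7 integers whose partner 53−x falls outside [19,41].
Pigeonhole: treating each of those 15 groups as a pigeonhole, one can pick one integer per group — 15 integers — with no two summing to 53.
The 16th integer lands in an occupied pair, forcing a sum of 53.

16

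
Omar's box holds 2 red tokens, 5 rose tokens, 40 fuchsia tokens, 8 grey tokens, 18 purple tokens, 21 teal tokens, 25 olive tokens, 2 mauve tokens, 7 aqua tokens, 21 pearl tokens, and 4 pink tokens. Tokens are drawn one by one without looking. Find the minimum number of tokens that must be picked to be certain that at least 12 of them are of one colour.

84

An adversary could hand out at most 11 tokens per colour (6 colours run out sooner): 2 + 5 + 11 + 8 + 11 + 11 + 11 + 2 + 7 + 11 + 4 = 83 tokens and still no colour has 12.
One more token lands in a colour already at 11, so 84 draws are enough and 83 are not.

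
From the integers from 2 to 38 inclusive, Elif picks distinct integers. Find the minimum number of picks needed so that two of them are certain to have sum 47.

23

Two chosen integers sum to 47 exactly when both halves of some pair {x, 47−x} with 9 ≤ x ≤ 47−x ≤ 38 are chosen — 15 such pairs.
The remaining 7 elements (those with no distinct partner in range) can never complete a 47-sum, so the worst case takes all of them and one from each pair: 7 + 15 = 22.
The 23rd integer has to be the second member of some pair, so 22 + 1 = 23.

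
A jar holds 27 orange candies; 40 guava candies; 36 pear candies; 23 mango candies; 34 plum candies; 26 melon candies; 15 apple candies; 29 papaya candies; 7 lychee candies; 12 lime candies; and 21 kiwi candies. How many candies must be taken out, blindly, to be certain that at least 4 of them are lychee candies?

267

In the worst case for collecting lychee candies, every non-lychee candy comes out first.
There are 27 + 40 + 36 + 23 + 34 + 26 + 15 + 29 + 12 + 21 = 263 non-lychee candies altogether.
After those, each further candy must be lychee, so 263 + 4 = 267 draws guarantee 4 lychee candies.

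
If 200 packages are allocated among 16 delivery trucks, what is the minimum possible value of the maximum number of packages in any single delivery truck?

13

By the pigeonhole principle, the 16 delivery trucks are the holes and the 200 packages are the pigeons.
If every delivery truck held at most 12 packages, the total would be at most 16 × 12 = 192, which is less than 200.
So some delivery truck holds at least ⌈200/16⌉ = 13 packages.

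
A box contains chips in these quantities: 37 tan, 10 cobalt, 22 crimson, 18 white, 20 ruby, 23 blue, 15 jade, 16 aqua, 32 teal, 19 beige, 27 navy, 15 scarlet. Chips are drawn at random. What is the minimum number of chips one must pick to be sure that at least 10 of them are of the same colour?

By pigeonhole, put each drawn chip into a box by colour. The largest draw with every box below 10 takes min(count, 9) from each colour.
Σ min(cᵢ, 9) = 9 + 9 + 9 + 9 + 9 + 9 + 9 + 9 + 9 + 9 + 9 + 9 = 108.
Draw number 108 + 1 = 109 must push one box to 10.

109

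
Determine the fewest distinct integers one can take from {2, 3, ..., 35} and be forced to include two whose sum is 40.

A set avoiding the sum 40 can contain at most one of each pair {x, 40−x}, plus the 4 elements whose complement lies outside the range or equal to its own complement.
The integers 2, …, 20 (19 of them) are such a set: any two sum to at least 2+3 = 5 and at most 19+20 = 39 < 40.
Pigeonhole: any 20th integer completes one of the 15 pairs, so 20 choices force a sum of 40.

20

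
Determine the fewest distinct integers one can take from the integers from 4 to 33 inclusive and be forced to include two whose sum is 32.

Group the elements by complementary pair {x, 32−x}: {4,28}, {5,27}, {6,26}, …, giving 12 two-element pairs, the single value 16 (it cannot pair with itself since the integers are distinct), and 5 integers whose partner 32−x falls outside [4,33].
Pigeonhole: treating each of those 18 groups as a pigeonhole, one can pick one integer per group — 18 integers — with no two summing to 32.
The 19th integer lands in an occupied pair, forcing a sum of 32.

19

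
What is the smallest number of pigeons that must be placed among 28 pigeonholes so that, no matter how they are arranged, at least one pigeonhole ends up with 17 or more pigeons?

With 448 pigeons one could put exactly 16 in each of the 28 pigeonholes, and no pigeonhole would reach 17.
By pigeonhole, one more pigeon must land in a pigeonhole that already has 16, giving it 17.
So 28 × 16 + 1 = 449 pigeons are required.

449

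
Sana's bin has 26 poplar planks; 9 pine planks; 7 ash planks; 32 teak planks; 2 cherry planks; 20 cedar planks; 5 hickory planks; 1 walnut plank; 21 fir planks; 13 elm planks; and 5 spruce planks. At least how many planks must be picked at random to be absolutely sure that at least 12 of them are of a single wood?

Pigeonhole: the 11 woods are the holes; the planks drawn are the pigeons.
To avoid 12 of any one wood, the worst case takes at most 11 of each wood, or every plank of a wood that has fewer than 11.
That gives 11 + 9 + 7 + 11 + 2 + 11 + 5 + 1 + 11 + 11 + 5 = 84 planks with no wood reaching 12.
The next plank forces some wood to 12, so 84 + 1 = 85.

85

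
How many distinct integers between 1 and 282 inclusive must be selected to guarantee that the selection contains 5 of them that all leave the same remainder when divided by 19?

Pigeonhole: the 19 residue classes mod 19 are the pigeonholes.
With 76 integers one could put 4 in each residue class and have no class reach 5.
The 77th integer pushes some class to 5, so 19·4 + 1 = 77.

77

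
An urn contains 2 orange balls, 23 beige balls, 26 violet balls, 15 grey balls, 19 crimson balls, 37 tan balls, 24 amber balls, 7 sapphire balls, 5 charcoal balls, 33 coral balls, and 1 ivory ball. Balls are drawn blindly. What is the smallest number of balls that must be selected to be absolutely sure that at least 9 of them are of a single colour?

Pigeonhole: put each drawn ball into a box by colour. The largest draw with every box below 9 takes min(count, 8) from each colour; colours with fewer than 8 contribute all they have.
Σ min(cᵢ, 8) = 2 + 8 + 8 + 8 + 8 + 8 + 8 + 7 + 5 + 8 + 1 = 71.
Draw number 71 + 1 = 72 must push one box to 9.

72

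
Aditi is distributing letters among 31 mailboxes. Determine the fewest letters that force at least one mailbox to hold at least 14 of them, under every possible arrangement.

404

With 403 letters one could put exactly 13 in each of the 31 mailboxes, and no mailbox would reach 14.
By the pigeonhole principle, one more letter must land in a mailbox that already has 13, giving it 14.
So 31 × 13 + 1 = 404 letters are required.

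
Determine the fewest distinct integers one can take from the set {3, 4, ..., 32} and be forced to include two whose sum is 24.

Group the elements by complementary pair {x, 24−x}: {3,21}, {4,20}, {5,19}, …, giving 9 two-element pairs, the single value 12 (it cannot pair with itself since the integers are distinct), and 11 integers whose partner 24−x falls outside [3,32].
By the pigeonhole principle, treating each of those 21 groups as a pigeonhole, one can pick one integer per group — 21 integers — with no two summing to 24.
The 22nd integer lands in an occupied pair, forcing a sum of 24.

22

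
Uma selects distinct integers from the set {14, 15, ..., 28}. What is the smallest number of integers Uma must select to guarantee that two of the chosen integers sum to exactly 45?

10

A set avoiding the sum 45 can contain at most one of each pair {x, 45−x}, plus the 3 elements whose complement lies outside the range.
The integers 14, …, 22 (9 of them) are such a set: any two sum to at least 14+15 = 29 and at most 21+22 = 43 < 45.
Pigeonhole: any 10th integer completes one of the 6 pairs, so 10 choices force a sum of 45.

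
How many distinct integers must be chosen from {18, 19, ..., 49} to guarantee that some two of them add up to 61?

Two chosen integers sum to 61 exactly when both halves of some pair {x, 61−x} with 18 ≤ x ≤ 61−x ≤ 43 are chosen — 13 such pairs.
The remaining 6 elements (those with no distinct partner in range) can never complete a 61-sum, so the worst case takes all of them and one from each pair: 6 + 13 = 19.
Pigeonhole: the 20th integer has to be the second member of some pair, so 19 + 1 = 20.

20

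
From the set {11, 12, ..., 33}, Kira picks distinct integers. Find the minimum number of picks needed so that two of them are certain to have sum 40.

Group the elements by complementary pair {x, 40−x}: {11,29}, {12,28}, {13,27}, …, giving 9 two-element pairs, the single value 20 (it cannot pair with itself since the integers are distinct), and 4 integers whose partner 40−x falls outside [11,33].
By pigeonhole, treating each of those 14 groups as a pigeonhole, one can pick one integer per group — 14 integers — with no two summing to 40.
The 15th integer lands in an occupied pair, forcing a sum of 40.

15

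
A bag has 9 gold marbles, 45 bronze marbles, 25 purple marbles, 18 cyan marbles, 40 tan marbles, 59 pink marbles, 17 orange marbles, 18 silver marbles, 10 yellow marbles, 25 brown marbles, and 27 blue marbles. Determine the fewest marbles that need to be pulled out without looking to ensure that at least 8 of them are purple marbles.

In the worst case for collecting purple marbles, every non-purple marble comes out first.
There are 9 + 45 + 18 + 40 + 59 + 17 + 18 + 10 + 25 + 27 = 268 non-purple marbles altogether.
After those, each further marble must be purple, so 268 + 8 = 276 draws guarantee 8 purple marbles.

276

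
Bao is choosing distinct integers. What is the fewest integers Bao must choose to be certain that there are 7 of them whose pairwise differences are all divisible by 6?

37

Integers whose pairwise differences are multiples of 6 are exactly those sharing a remainder mod 6. By the pigeonhole principle, the 6 residue classes mod 6 are the pigeonholes.
With 36 integers one could put 6 in each residue class and have no class reach 7.
The 37th integer pushes some class to 7, so 6·6 + 1 = 37.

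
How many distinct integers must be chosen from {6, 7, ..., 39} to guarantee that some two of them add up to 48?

20

A set avoiding the sum 48 can contain at most one of each pair {x, 48−x}, plus the 4 elements whose complement lies outside the range or equal to its own complement.
The integers 6, …, 24 (19 of them) are such a set: any two sum to at least 6+7 = 13 and at most 23+24 = 47 < 48.
Pigeonhole: any 20th integer completes one of the 15 pairs, so 20 choices force a sum of 48.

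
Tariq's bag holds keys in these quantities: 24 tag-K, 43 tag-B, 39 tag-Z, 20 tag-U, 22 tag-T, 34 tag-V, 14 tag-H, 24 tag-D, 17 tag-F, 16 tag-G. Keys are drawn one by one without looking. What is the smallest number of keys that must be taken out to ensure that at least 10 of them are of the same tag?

91

The 10 tags are the holes; the keys drawn are the pigeons.
To avoid 10 of any one tag, the worst case takes at most 9 of each tag.
That gives 9 + 9 + 9 + 9 + 9 + 9 + 9 + 9 + 9 + 9 = 90 keys with no tag reaching 10.
The next key forces some tag to 10, so 90 + 1 = 91.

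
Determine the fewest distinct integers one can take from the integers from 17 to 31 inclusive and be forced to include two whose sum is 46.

Group the elements by complementary pair {x, 46−x}: {17,29}, {18,28}, {19,27}, …, giving 6 two-element pairs; the single value 23 (it cannot pair with itself since the integers are distinct); and 2 integers whose partner 46−x falls outside [17,31].
Treating each of those 9 groups as a pigeonhole, one can pick one integer per group — 9 integers — with no two summing to 46.
The 10th integer lands in an occupied pair, forcing a sum of 46.

10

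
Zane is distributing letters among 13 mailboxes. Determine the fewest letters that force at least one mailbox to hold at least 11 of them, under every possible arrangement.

With 130 letters one could put exactly 10 in each of the 13 mailboxes, and no mailbox would reach 11.
One more letter must land in a mailbox that already has 10, giving it 11.
So 13 × 10 + 1 = 131 letters are required.

131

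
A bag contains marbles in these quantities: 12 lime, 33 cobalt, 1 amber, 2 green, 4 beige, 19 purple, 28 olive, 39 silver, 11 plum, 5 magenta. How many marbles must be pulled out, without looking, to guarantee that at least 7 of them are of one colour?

49

An adversary could hand out at most 6 marbles per colour (4 colours run out sooner): 6 + 6 + 1 + 2 + 4 + 6 + 6 + 6 + 6 + 5 = 48 marbles and still no colour has 7.
One more marble lands in a colour already at 6, so 49 draws are enough and 48 are not.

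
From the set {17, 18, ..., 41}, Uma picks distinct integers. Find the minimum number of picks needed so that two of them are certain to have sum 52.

17

Group the elements by complementary pair {x, 52−x}: {17,35}, {18,34}, {19,33}, …, giving 9 two-element pairs; the single value 26 (it cannot pair with itself since the integers are distinct); and 6 integers whose partner 52−x falls outside [17,41].
Pigeonhole: treating each of those 16 groups as a pigeonhole, one can pick one integer per group — 16 integers — with no two summing to 52.
The 17th integer lands in an occupied pair, forcing a sum of 52.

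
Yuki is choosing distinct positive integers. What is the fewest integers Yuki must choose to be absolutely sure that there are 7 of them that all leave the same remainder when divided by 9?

The 9 residue classes mod 9 are the pigeonholes.
With 54 integers one could put 6 in each residue class and have no class reach 7.
The 55th integer pushes some class to 7, so 9·6 + 1 = 55.

55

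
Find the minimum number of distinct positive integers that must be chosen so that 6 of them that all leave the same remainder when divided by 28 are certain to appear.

Pigeonhole: the 28 residue classes mod 28 are the pigeonholes.
With 140 integers one could put 5 in each residue class and have no class reach 6.
The 141st integer pushes some class to 6, so 28·5 + 1 = 141.

141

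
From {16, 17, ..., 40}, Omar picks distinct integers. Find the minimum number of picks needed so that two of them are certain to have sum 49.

17

Group the elements by complementary pair {x, 49−x}: {16,33}, {17,32}, {18,31}, …, giving 9 two-element pairs and 7 integers whose partner 49−x falls outside [16,40].
Treating each of those 16 groups as a pigeonhole, one can pick one integer per group — 16 integers — with no two summing to 49.
The 17th integer lands in an occupied pair, forcing a sum of 49.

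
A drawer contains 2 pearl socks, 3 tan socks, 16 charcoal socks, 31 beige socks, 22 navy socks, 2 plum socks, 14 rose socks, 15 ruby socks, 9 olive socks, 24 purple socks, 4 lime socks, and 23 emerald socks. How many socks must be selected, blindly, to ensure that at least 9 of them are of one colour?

76

By the pigeonhole principle, the 12 colours are the holes; the socks drawn are the pigeons.
To avoid 9 of any one colour, the worst case takes at most 8 of each colour, or every sock of a colour that has fewer than 8.
That gives 2 + 3 + 8 + 8 + 8 + 2 + 8 + 8 + 8 + 8 + 4 + 8 = 75 socks with no colour reaching 9.
The next sock forces some colour to 9, so 75 + 1 = 76.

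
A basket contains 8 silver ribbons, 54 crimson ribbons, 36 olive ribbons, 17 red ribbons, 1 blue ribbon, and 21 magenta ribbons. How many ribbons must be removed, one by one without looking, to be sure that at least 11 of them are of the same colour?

50

An adversary could hand out at most 10 ribbons per colour (silver, blue run out sooner): 8 + 10 + 10 + 10 + 1 + 10 = 49 ribbons and still no colour has 11.
By the pigeonhole principle, one more ribbon lands in a colour already at 10, so 50 draws are enough and 49 are not.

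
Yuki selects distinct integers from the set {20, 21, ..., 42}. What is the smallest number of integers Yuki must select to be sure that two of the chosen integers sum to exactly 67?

Group the elements by complementary pair {x, 67−x}: {25,42}, {26,41}, {27,40}, …, giving 9 two-element pairs and 5 integers whose partner 67−x falls outside [20,42].
Treating each of those 14 groups as a pigeonhole, one can pick one integer per group — 14 integers — with no two summing to 67.
The 15th integer lands in an occupied pair, forcing a sum of 67.

15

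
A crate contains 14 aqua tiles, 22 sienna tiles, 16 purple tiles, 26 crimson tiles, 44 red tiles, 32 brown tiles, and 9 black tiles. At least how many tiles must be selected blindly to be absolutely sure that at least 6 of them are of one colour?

By the pigeonhole principle, put each drawn tile into a box by colour. The largest draw with every box below 6 takes min(count, 5) from each colour.
Σ min(cᵢ, 5) = 5 + 5 + 5 + 5 + 5 + 5 + 5 = 35.
Draw number 35 + 1 = 36 must push one box to 6.

36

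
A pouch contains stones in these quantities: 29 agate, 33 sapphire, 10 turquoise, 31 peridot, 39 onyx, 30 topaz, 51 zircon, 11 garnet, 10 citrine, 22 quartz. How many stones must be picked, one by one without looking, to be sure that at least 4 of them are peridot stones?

In the worst case for collecting peridot stones, every non-peridot stone comes out first.
There are 29 + 33 + 10 + 39 + 30 + 51 + 11 + 10 + 22 = 235 non-peridot stones altogether.
After those, each further stone must be peridot, so 235 + 4 = 239 draws guarantee 4 peridot stones.

239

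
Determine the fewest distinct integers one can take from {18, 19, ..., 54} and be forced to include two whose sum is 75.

Two chosen integers sum to 75 exactly when both halves of some pair {x, 75−x} with 21 ≤ x ≤ 75−x ≤ 54 are chosen — 17 such pairs.
The remaining 3 elements (those with no distinct partner in range) can never complete a 75-sum, so the worst case takes all of them and one from each pair: 3 + 17 = 20.
The 21st integer has to be the second member of some pair, so 20 + 1 = 21.

21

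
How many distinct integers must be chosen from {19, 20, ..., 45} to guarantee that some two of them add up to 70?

Group the elements by complementary pair {x, 70−x}: {25,45}, {26,44}, {27,43}, …, giving 10 two-element pairs; the single value 35 (it cannot pair with itself since the integers are distinct); and 6 integers whose partner 70−x falls outside [19,45].
By the pigeonhole principle, treating each of those 17 groups as a pigeonhole, one can pick one integer per group — 17 integers — with no two summing to 70.
The 18th integer lands in an occupied pair, forcing a sum of 70.

18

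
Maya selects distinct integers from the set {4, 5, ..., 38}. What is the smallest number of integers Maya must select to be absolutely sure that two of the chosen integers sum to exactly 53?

24

Two chosen integers sum to 53 exactly when both halves of some pair {x, 53−x} with 15 ≤ x ≤ 53−x ≤ 38 are chosen — 12 such pairs.
The remaining 11 elements (those with no distinct partner in range) can never complete a 53-sum, so the worst case takes all of them and one from each pair: 11 + 12 = 23.
By pigeonhole, the 24th integer has to be the second member of some pair, so 23 + 1 = 24.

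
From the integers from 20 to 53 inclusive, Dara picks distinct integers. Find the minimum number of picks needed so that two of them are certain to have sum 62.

Group the elements by complementary pair {x, 62−x}: {20,42}, {21,41}, {22,40}, …, giving 11 two-element pairs; the single value 31 (it cannot pair with itself since the integers are distinct); and 11 integers whose partner 62−x falls outside [20,53].
Treating each of those 23 groups as a pigeonhole, one can pick one integer per group — 23 integers — with no two summing to 62.
The 24th integer lands in an occupied pair, forcing a sum of 62.

24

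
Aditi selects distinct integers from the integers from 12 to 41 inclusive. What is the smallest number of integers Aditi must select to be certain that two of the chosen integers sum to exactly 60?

20

Two chosen integers sum to 60 exactly when both halves of some pair {x, 60−x} with 19 ≤ x ≤ 60−x ≤ 41 are chosen — 11 such pairs.
The remaining 8 elements (those with no distinct partner in range) can never complete a 60-sum, so the worst case takes all of them and one from each pair: 8 + 11 = 19.
The 20th integer has to be the second member of some pair, so 19 + 1 = 20.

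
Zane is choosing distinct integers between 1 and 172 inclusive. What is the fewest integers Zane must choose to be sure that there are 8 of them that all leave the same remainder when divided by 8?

By the pigeonhole principle, the 8 residue classes mod 8 are the pigeonholes.
With 56 integers one could put 7 in each residue class and have no class reach 8.
The 57th integer pushes some class to 8, so 8·7 + 1 = 57.

57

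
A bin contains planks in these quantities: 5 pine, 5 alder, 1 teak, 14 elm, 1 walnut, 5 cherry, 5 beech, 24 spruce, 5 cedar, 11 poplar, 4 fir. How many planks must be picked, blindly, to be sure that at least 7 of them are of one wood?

Pigeonhole: put each drawn plank into a box by wood. The largest draw with every box below 7 takes min(count, 6) from each wood; woods with fewer than 6 contribute all they have.
Σ min(cᵢ, 6) = 5 + 5 + 1 + 6 + 1 + 5 + 5 + 6 + 5 + 6 + 4 = 49.
Draw number 49 + 1 = 50 must push one box to 7.

50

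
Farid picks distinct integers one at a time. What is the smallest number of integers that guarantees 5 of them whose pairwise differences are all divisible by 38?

Integers whose pairwise differences are multiples of 38 are exactly those sharing a remainder mod 38. The 38 residue classes mod 38 are the pigeonholes.
With 152 integers one could put 4 in each residue class and have no class reach 5.
The 153rd integer pushes some class to 5, so 38·4 + 1 = 153.

153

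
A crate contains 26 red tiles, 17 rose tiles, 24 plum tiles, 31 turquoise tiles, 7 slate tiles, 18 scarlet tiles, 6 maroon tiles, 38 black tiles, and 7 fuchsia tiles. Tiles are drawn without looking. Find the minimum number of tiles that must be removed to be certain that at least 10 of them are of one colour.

The 9 colours are the holes; the tiles drawn are the pigeons.
To avoid 10 of any one colour, the worst case takes at most 9 of each colour, or every tile of a colour that has fewer than 9.
That gives 9 + 9 + 9 + 9 + 7 + 9 + 6 + 9 + 7 = 74 tiles with no colour reaching 10.
The next tile forces some colour to 10, so 74 + 1 = 75.

75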